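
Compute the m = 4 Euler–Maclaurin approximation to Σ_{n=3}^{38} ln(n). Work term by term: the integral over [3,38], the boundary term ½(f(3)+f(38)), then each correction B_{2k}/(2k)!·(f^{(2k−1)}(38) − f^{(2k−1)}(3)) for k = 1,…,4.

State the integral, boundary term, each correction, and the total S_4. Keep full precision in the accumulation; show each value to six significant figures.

S_4 ≈ 102.275

Integral: ∫_3^38 ln(x) dx = 99.9324.
Boundary: ½(f(3) + f(38)) = ½(1.09861 + 3.63759) = 2.36810.
So far: 102.301.
Correction k=1: B_{2}/2! · (f^{(1)}(38) − f^{(1)}(3)) = 1/12 · (0.0263158 − 0.333333) = -0.0255848.
Partial sum through k=1: 102.275.
Correction k=2: B_{4}/4! · (f^{(3)}(38) − f^{(3)}(3)) = −1/720 · (3.64485e-05 − 0.0740741) = 0.000102830.
Partial sum through k=2: 102.275.
Correction k=3: B_{6}/6! · (f^{(5)}(38) − f^{(5)}(3)) = 1/30240 · (3.02896e-07 − 0.0987654) = -3.26604e-06.
Partial sum through k=3: 102.275.
Correction k=4: B_{8}/8! · (f^{(7)}(38) − f^{(7)}(3)) = −1/1209600 · (6.29285e-09 − 0.329218) = 2.72171e-07.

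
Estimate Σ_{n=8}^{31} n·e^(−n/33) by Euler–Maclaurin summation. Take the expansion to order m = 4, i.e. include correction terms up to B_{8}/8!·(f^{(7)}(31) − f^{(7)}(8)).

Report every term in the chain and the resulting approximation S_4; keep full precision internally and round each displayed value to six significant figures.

∫_8^31 x·e^(−x/33) dx evaluates to 236.224.
Endpoint term: (f(8) + f(31))/2 = (6.27779 + 12.1168)/2 = 9.19729.
Integral + boundary = 245.422.
Order-1 term: 1/12 · (0.0236888 − 0.594487) = -0.0475665.
Partial sum through k=1: 245.374.
Order-2 term: −1/720 · (0.000739594 − 0.00198708) = 1.73262e-06.
Partial sum through k=2: 245.374.
Order-3 term: 1/30240 · (1.33832e-06 − 3.14808e-06) = -5.98466e-11.
Partial sum through k=3: 245.374.
Order-4 term: −1/1209600 · (1.83425e-09 − 4.10605e-09) = 1.87814e-15.

S_4 ≈ 245.374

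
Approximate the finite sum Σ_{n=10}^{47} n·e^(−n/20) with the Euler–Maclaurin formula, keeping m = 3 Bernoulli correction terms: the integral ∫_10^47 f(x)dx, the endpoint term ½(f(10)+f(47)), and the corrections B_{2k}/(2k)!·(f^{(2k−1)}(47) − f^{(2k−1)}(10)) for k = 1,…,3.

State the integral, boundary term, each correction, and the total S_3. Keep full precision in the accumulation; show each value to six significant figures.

∫_10^47 x·e^(−x/20) dx evaluates to 236.124.
Endpoint term: (f(10) + f(47))/2 = (6.06531 + 4.48235)/2 = 5.27383.
Running total after boundary: 241.398.
Order-1 term: 1/12 · (-0.128748 − 0.303265) = -0.0360011.
Partial sum through k=1: 241.362.
Order-2 term: −1/720 · (0.000154975 − 0.00379082) = 5.04978e-06.
Partial sum through k=2: 241.362.
Order-3 term: 1/30240 · (1.57955e-06 − 1.70587e-05) = -5.11876e-10.

S_3 ≈ 241.362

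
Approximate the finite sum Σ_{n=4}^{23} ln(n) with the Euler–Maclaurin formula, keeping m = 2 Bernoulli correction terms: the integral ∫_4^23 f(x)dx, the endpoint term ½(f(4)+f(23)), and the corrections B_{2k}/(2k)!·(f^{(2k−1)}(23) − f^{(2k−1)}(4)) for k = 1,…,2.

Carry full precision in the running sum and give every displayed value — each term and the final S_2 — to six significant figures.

Integral: ∫_4^23 ln(x) dx = 47.5712.
Boundary: ½(f(4) + f(23)) = ½(1.38629 + 3.13549) = 2.26089.
Integral + boundary = 49.8321.
Correction k=1: B_{2}/2! · (f^{(1)}(23) − f^{(1)}(4)) = 1/12 · (0.0434783 − 0.250000) = -0.0172101.
Running total after k=1: 49.8149.
Correction k=2: B_{4}/4! · (f^{(3)}(23) − f^{(3)}(4)) = −1/720 · (0.000164379 − 0.0312500) = 4.31745e-05.

S_2 ≈ 49.8149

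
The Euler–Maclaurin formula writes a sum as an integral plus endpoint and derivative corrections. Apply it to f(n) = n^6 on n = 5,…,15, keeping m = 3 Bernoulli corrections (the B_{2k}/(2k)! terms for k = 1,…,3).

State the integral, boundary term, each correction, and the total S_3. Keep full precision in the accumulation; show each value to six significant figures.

S_3 ≈ 3.04780e+07

Integral: ∫_5^15 x^6 dx = 2.43973e+07.
Boundary: ½(f(5) + f(15)) = ½(15625.0 + 1.13906e+07) = 5.70312e+06.
Running total after boundary: 3.01004e+07.
Order-1 term: 1/12 · (4.55625e+06 − 18750.0) = 378125.
Partial sum through k=1: 3.04786e+07.
Order-2 term: −1/720 · (405000 − 15000.0) = -541.667.
Partial sum through k=2: 3.04780e+07.
Order-3 term: 1/30240 · (10800.0 − 3600.00) = 0.238095.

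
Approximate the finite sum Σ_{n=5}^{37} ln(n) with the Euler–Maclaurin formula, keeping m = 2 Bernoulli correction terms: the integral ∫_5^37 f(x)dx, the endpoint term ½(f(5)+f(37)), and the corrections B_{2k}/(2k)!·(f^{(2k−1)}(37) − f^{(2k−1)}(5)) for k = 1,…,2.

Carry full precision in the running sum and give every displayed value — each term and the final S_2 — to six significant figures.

S_2 ≈ 96.1526

The integral term ∫_5^37 ln(x) dx = 93.5568.
Boundary: ½(f(5) + f(37)) = ½(1.60944 + 3.61092) = 2.61018.
Integral + boundary = 96.1670.
k=1: B_{2}/(2)! × [f^{(1)}(37) − f^{(1)}(5)] = 1/12 × (0.0270270 − 0.200000) = -0.0144144.
Partial sum through k=1: 96.1525.
k=2: B_{4}/(4)! × [f^{(3)}(37) − f^{(3)}(5)] = −1/720 × (3.94843e-05 − 0.0160000) = 2.21674e-05.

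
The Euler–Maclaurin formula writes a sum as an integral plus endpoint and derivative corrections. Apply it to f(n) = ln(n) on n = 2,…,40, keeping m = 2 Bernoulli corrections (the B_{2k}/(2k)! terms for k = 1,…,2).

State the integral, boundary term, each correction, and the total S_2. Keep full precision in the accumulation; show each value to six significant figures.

S_2 ≈ 110.321

The integral term ∫_2^40 ln(x) dx = 108.169.
½[f(2) + f(40)] = ½[0.693147 + 3.68888] = 2.19101.
Running total after boundary: 110.360.
Correction k=1: B_{2}/2! · (f^{(1)}(40) − f^{(1)}(2)) = 1/12 · (0.0250000 − 0.500000) = -0.0395833.
After k=1: 110.320.
Correction k=2: B_{4}/4! · (f^{(3)}(40) − f^{(3)}(2)) = −1/720 · (3.12500e-05 − 0.250000) = 0.000347179.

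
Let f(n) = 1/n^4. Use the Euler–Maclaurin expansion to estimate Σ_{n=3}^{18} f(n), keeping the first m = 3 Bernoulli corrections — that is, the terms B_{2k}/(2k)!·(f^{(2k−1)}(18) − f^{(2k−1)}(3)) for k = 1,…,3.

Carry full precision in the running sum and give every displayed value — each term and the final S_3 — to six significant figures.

Integral: ∫_3^18 1/x^4 dx = 0.0122885.
½[f(3) + f(18)] = ½[0.0123457 + 9.52599e-06] = 0.00617760.
Running total after boundary: 0.0184661.
Correction k=1: B_{2}/2! · (f^{(1)}(18) − f^{(1)}(3)) = 1/12 · (-2.11689e-06 − (-0.0164609)) = 0.00137157.
After k=1: 0.0198377.
Correction k=2: B_{4}/4! · (f^{(3)}(18) − f^{(3)}(3)) = −1/720 · (-1.96008e-07 − (-0.0548697)) = -7.62076e-05.
After k=2: 0.0197615.
Correction k=3: B_{6}/6! · (f^{(5)}(18) − f^{(5)}(3)) = 1/30240 · (-3.38779e-08 − (-0.341411)) = 1.12901e-05.

S_3 ≈ 0.0197728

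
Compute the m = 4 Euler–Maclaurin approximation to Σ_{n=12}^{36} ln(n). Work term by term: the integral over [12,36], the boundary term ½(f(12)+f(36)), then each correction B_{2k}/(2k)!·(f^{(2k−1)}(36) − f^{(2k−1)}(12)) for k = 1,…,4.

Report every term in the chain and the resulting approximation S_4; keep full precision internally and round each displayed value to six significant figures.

∫_12^36 ln(x) dx evaluates to 75.1878.
½[f(12) + f(36)] = ½[2.48491 + 3.58352] = 3.03421.
Running total after boundary: 78.2220.
k=1: B_{2}/(2)! × [f^{(1)}(36) − f^{(1)}(12)] = 1/12 × (0.0277778 − 0.0833333) = -0.00462963.
Partial sum through k=1: 78.2174.
k=2: B_{4}/(4)! × [f^{(3)}(36) − f^{(3)}(12)] = −1/720 × (4.28669e-05 − 0.00115741) = 1.54797e-06.
Partial sum through k=2: 78.2174.
k=3: B_{6}/(6)! × [f^{(5)}(36) − f^{(5)}(12)] = 1/30240 × (3.96916e-07 − 9.64506e-05) = -3.17638e-09.
Partial sum through k=3: 78.2174.
k=4: B_{8}/(8)! × [f^{(7)}(36) − f^{(7)}(12)] = −1/1209600 × (9.18787e-09 − 2.00939e-05) = 1.66044e-11.

S_4 ≈ 78.2174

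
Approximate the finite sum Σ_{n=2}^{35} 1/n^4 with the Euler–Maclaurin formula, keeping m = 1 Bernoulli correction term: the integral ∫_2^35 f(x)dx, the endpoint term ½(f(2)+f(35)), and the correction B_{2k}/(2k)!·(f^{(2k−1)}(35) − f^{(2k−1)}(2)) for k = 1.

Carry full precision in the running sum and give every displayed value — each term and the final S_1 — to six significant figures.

∫_2^35 1/x^4 dx evaluates to 0.0416589.
½[f(2) + f(35)] = ½[0.0625000 + 6.66389e-07] = 0.0312503.
Integral + boundary = 0.0729092.
k=1: B_{2}/(2)! × [f^{(1)}(35) − f^{(1)}(2)] = 1/12 × (-7.61587e-08 − (-0.125000)) = 0.0104167.

S_1 ≈ 0.0833259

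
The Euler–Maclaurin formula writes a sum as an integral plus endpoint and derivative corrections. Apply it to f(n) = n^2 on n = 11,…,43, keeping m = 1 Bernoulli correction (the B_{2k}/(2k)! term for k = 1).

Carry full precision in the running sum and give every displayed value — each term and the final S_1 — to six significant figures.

S_1 ≈ 27049.0

The integral term ∫_11^43 x^2 dx = 26058.7.
½[f(11) + f(43)] = ½[121.000 + 1849.00] = 985.000.
Integral + boundary = 27043.7.
Order-1 term: 1/12 · (86.0000 − 22.0000) = 5.33333.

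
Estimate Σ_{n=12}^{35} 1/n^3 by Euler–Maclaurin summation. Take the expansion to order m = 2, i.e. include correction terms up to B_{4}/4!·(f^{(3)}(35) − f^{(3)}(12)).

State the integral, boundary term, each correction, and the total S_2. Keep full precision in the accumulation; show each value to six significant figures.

∫_12^35 1/x^3 dx evaluates to 0.00306406.
Boundary: ½(f(12) + f(35)) = ½(0.000578704 + 2.33236e-05) = 0.000301014.
Integral + boundary = 0.00336507.
k=1: B_{2}/(2)! × [f^{(1)}(35) − f^{(1)}(12)] = 1/12 × (-1.99917e-06 − (-0.000144676)) = 1.18897e-05.
After k=1: 0.00337696.
k=2: B_{4}/(4)! × [f^{(3)}(35) − f^{(3)}(12)] = −1/720 × (-3.26395e-08 − (-2.00939e-05)) = -2.78628e-08.

S_2 ≈ 0.00337693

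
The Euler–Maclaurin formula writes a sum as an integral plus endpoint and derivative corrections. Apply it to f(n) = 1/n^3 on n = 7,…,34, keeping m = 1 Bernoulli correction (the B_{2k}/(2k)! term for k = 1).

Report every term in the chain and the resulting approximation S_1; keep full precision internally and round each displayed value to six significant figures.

Integral: ∫_7^34 1/x^3 dx = 0.00977156.
Endpoint term: (f(7) + f(34))/2 = (0.00291545 + 2.54427e-05)/2 = 0.00147045.
So far: 0.0112420.
k=1: B_{2}/(2)! × [f^{(1)}(34) − f^{(1)}(7)] = 1/12 × (-2.24494e-06 − (-0.00124948)) = 0.000103936.

S_1 ≈ 0.0113459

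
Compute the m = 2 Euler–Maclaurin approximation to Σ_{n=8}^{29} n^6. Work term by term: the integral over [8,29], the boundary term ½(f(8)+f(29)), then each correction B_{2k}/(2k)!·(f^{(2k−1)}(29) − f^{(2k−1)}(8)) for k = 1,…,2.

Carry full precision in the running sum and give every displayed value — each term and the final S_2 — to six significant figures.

S_2 ≈ 2.77175e+09

The integral term ∫_8^29 x^6 dx = 2.46397e+09.
½[f(8) + f(29)] = ½[262144 + 5.94823e+08] = 2.97543e+08.
So far: 2.76151e+09.
k=1: B_{2}/(2)! × [f^{(1)}(29) − f^{(1)}(8)] = 1/12 × (1.23067e+08 − 196608) = 1.02392e+07.
After k=1: 2.77175e+09.
k=2: B_{4}/(4)! × [f^{(3)}(29) − f^{(3)}(8)] = −1/720 × (2.92668e+06 − 61440.0) = -3979.50.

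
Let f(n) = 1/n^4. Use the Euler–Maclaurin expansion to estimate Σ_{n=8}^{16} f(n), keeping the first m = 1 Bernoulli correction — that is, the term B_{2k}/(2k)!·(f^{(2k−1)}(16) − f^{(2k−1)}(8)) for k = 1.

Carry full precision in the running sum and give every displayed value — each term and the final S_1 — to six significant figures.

∫_8^16 1/x^4 dx evaluates to 0.000569661.
½[f(8) + f(16)] = ½[0.000244141 + 1.52588e-05] = 0.000129700.
Running total after boundary: 0.000699361.
Correction k=1: B_{2}/2! · (f^{(1)}(16) − f^{(1)}(8)) = 1/12 · (-3.81470e-06 − (-0.000122070)) = 9.85463e-06.

S_1 ≈ 0.000709216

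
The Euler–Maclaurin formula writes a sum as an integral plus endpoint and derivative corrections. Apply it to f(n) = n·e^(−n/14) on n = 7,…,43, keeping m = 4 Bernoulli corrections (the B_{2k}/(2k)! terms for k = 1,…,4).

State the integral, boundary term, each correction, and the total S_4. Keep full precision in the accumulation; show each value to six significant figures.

S_4 ≈ 144.415

Integral: ∫_7^43 x·e^(−x/14) dx = 141.329.
½[f(7) + f(43)] = ½[4.24571 + 1.99326] = 3.11949.
So far: 144.448.
k=1: B_{2}/(2)! × [f^{(1)}(43) − f^{(1)}(7)] = 1/12 × (-0.0960208 − 0.303265) = -0.0332738.
Running total after k=1: 144.415.
k=2: B_{4}/(4)! × [f^{(3)}(43) − f^{(3)}(7)] = −1/720 × (-1.68932e-05 − 0.00773636) = 1.07684e-05.
Running total after k=2: 144.415.
k=3: B_{6}/(6)! × [f^{(5)}(43) − f^{(5)}(7)] = 1/30240 × (2.32712e-06 − 7.10482e-05) = -2.27252e-09.
Running total after k=3: 144.415.
k=4: B_{8}/(8)! × [f^{(7)}(43) − f^{(7)}(7)] = −1/1209600 × (2.41859e-08 − 5.23598e-07) = 4.12874e-13.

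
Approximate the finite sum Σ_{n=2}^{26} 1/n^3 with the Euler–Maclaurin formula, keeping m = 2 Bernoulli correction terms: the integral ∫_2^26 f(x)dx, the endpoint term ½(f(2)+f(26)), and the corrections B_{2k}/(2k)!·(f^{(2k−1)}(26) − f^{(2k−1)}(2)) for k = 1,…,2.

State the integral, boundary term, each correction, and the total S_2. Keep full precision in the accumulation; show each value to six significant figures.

The integral term ∫_2^26 1/x^3 dx = 0.124260.
Boundary: ½(f(2) + f(26)) = ½(0.125000 + 5.68958e-05) = 0.0625284.
Integral + boundary = 0.186789.
k=1: B_{2}/(2)! × [f^{(1)}(26) − f^{(1)}(2)] = 1/12 × (-6.56490e-06 − (-0.187500)) = 0.0156245.
Running total after k=1: 0.202413.
k=2: B_{4}/(4)! × [f^{(3)}(26) − f^{(3)}(2)] = −1/720 × (-1.94228e-07 − (-0.937500)) = -0.00130208.

S_2 ≈ 0.201111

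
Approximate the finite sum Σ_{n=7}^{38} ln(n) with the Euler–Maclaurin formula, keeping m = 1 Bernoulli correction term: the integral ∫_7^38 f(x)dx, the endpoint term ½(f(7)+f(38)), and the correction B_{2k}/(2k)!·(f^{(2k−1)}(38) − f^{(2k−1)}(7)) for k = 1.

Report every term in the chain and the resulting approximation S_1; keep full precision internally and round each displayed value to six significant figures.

S_1 ≈ 96.3889

The integral term ∫_7^38 ln(x) dx = 93.6069.
½[f(7) + f(38)] = ½[1.94591 + 3.63759] = 2.79175.
Running total after boundary: 96.3987.
Order-1 term: 1/12 · (0.0263158 − 0.142857) = -0.00971178.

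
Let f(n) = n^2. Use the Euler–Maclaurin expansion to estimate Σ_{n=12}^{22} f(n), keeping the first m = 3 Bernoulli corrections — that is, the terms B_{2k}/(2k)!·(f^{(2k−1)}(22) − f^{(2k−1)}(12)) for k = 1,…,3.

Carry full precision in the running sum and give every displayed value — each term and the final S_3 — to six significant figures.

Integral: ∫_12^22 x^2 dx = 2973.33.
½[f(12) + f(22)] = ½[144.000 + 484.000] = 314.000.
Integral + boundary = 3287.33.
k=1: B_{2}/(2)! × [f^{(1)}(22) − f^{(1)}(12)] = 1/12 × (44.0000 − 24.0000) = 1.66667.
After k=1: 3289.00.
k=2: B_{4}/(4)! × [f^{(3)}(22) − f^{(3)}(12)] = −1/720 × (0.00000 − 0.00000) = 0.00000.
After k=2: 3289.00.
k=3: B_{6}/(6)! × [f^{(5)}(22) − f^{(5)}(12)] = 1/30240 × (0.00000 − 0.00000) = 0.00000.

S_3 ≈ 3289.00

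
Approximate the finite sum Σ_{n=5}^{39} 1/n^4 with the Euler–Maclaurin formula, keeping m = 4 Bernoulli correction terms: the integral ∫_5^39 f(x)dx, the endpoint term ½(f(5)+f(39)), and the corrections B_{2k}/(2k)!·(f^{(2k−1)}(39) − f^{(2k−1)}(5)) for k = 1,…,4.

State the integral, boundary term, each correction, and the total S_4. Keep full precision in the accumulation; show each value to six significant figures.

S_4 ≈ 0.00356590

Integral: ∫_5^39 1/x^4 dx = 0.00266105.
Endpoint term: (f(5) + f(39))/2 = (0.00160000 + 4.32257e-07)/2 = 0.000800216.
Integral + boundary = 0.00346126.
Order-1 term: 1/12 · (-4.43340e-08 − (-0.00128000)) = 0.000106663.
Partial sum through k=1: 0.00356793.
Order-2 term: −1/720 · (-8.74438e-10 − (-0.00153600)) = -2.13333e-06.
Partial sum through k=2: 0.00356579.
Order-3 term: 1/30240 · (-3.21950e-11 − (-0.00344064)) = 1.13778e-07.
Partial sum through k=3: 0.00356591.
Order-4 term: −1/1209600 · (-1.90503e-12 − (-0.0123863)) = -1.02400e-08.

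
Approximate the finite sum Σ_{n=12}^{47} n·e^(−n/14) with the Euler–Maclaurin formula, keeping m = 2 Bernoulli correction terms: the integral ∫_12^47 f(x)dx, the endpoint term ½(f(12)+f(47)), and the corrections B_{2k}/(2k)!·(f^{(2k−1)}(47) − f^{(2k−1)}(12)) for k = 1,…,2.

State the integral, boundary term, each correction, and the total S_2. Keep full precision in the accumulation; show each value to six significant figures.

S_2 ≈ 128.076

∫_12^47 x·e^(−x/14) dx evaluates to 124.723.
Boundary: ½(f(12) + f(47)) = ½(5.09247 + 1.63723) = 3.36485.
So far: 128.088.
k=1: B_{2}/(2)! × [f^{(1)}(47) − f^{(1)}(12)] = 1/12 × (-0.0821102 − 0.0606247) = -0.0118946.
Running total after k=1: 128.076.
k=2: B_{4}/(4)! × [f^{(3)}(47) − f^{(3)}(12)] = −1/720 × (-6.34742e-05 − 0.00463964) = 6.53211e-06.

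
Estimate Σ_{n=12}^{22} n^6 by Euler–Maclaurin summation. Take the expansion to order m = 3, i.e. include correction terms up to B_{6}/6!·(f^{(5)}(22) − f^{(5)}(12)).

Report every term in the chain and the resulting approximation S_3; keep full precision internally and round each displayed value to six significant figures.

The integral term ∫_12^22 x^6 dx = 3.51218e+08.
½[f(12) + f(22)] = ½[2.98598e+06 + 1.13380e+08] = 5.81829e+07.
Integral + boundary = 4.09401e+08.
Correction k=1: B_{2}/2! · (f^{(1)}(22) − f^{(1)}(12)) = 1/12 · (3.09218e+07 − 1.49299e+06) = 2.45240e+06.
Partial sum through k=1: 4.11853e+08.
Correction k=2: B_{4}/4! · (f^{(3)}(22) − f^{(3)}(12)) = −1/720 · (1.27776e+06 − 207360) = -1486.67.
Partial sum through k=2: 4.11852e+08.
Correction k=3: B_{6}/6! · (f^{(5)}(22) − f^{(5)}(12)) = 1/30240 · (15840.0 − 8640.00) = 0.238095.

S_3 ≈ 4.11852e+08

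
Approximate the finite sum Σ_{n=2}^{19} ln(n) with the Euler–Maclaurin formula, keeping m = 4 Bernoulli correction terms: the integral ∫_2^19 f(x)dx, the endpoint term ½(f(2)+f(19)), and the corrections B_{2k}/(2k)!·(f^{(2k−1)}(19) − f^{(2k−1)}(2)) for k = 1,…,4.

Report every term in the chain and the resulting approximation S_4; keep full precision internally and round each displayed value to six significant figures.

The integral term ∫_2^19 ln(x) dx = 37.5580.
Endpoint term: (f(2) + f(19))/2 = (0.693147 + 2.94444)/2 = 1.81879.
Integral + boundary = 39.3768.
Order-1 term: 1/12 · (0.0526316 − 0.500000) = -0.0372807.
After k=1: 39.3396.
Order-2 term: −1/720 · (0.000291588 − 0.250000) = 0.000346817.
After k=2: 39.3399.
Order-3 term: 1/30240 · (9.69267e-06 − 0.750000) = -2.48013e-05.
After k=3: 39.3399.
Order-4 term: −1/1209600 · (8.05485e-07 − 5.62500) = 4.65030e-06.

S_4 ≈ 39.3399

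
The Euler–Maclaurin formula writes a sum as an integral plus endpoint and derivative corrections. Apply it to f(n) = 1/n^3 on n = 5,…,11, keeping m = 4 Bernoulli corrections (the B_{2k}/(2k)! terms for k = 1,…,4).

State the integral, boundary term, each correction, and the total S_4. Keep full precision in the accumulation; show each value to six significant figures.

Integral: ∫_5^11 1/x^3 dx = 0.0158678.
½[f(5) + f(11)] = ½[0.00800000 + 0.000751315] = 0.00437566.
Integral + boundary = 0.0202434.
Order-1 term: 1/12 · (-0.000204904 − (-0.00480000)) = 0.000382925.
After k=1: 0.0206264.
Order-2 term: −1/720 · (-3.38684e-05 − (-0.00384000)) = -5.28629e-06.
After k=2: 0.0206211.
Order-3 term: 1/30240 · (-1.17560e-05 − (-0.00645120)) = 2.12945e-07.
After k=3: 0.0206213.
Order-4 term: −1/1209600 · (-6.99530e-06 − (-0.0185795)) = -1.53542e-08.

S_4 ≈ 0.0206213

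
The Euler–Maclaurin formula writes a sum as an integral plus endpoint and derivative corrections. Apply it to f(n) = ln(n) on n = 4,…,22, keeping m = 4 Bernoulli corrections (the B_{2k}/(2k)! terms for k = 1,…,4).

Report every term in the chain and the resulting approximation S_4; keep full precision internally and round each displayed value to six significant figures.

The integral term ∫_4^22 ln(x) dx = 44.4578.
Boundary: ½(f(4) + f(22)) = ½(1.38629 + 3.09104) = 2.23867.
Integral + boundary = 46.6964.
Order-1 term: 1/12 · (0.0454545 − 0.250000) = -0.0170455.
After k=1: 46.6794.
Order-2 term: −1/720 · (0.000187829 − 0.0312500) = 4.31419e-05.
After k=2: 46.6794.
Order-3 term: 1/30240 · (4.65691e-06 − 0.0234375) = -7.74896e-07.
After k=3: 46.6794.
Order-4 term: −1/1209600 · (2.88651e-07 − 0.0439453) = 3.63302e-08.

S_4 ≈ 46.6794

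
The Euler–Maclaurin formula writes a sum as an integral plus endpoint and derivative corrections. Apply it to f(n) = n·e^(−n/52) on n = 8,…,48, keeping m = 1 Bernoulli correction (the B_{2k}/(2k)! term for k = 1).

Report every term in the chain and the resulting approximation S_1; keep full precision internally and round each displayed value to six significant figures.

Integral: ∫_8^48 x·e^(−x/52) dx = 609.168.
Endpoint term: (f(8) + f(48))/2 = (6.85923 + 19.0701)/2 = 12.9647.
Running total after boundary: 622.132.
k=1: B_{2}/(2)! × [f^{(1)}(48) − f^{(1)}(8)] = 1/12 × (0.0305611 − 0.725496) = -0.0579112.

S_1 ≈ 622.074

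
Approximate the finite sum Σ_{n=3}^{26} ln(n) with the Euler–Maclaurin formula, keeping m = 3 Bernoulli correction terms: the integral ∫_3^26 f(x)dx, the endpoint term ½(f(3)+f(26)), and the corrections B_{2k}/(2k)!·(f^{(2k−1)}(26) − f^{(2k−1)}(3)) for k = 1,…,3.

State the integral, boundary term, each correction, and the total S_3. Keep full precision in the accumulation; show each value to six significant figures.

S_3 ≈ 60.5686

∫_3^26 ln(x) dx evaluates to 58.4147.
½[f(3) + f(26)] = ½[1.09861 + 3.25810] = 2.17835.
So far: 60.5930.
k=1: B_{2}/(2)! × [f^{(1)}(26) − f^{(1)}(3)] = 1/12 × (0.0384615 − 0.333333) = -0.0245726.
After k=1: 60.5685.
k=2: B_{4}/(4)! × [f^{(3)}(26) − f^{(3)}(3)] = −1/720 × (0.000113792 − 0.0740741) = 0.000102723.
After k=2: 60.5686.
k=3: B_{6}/(6)! × [f^{(5)}(26) − f^{(5)}(3)] = 1/30240 × (2.01997e-06 − 0.0987654) = -3.26599e-06.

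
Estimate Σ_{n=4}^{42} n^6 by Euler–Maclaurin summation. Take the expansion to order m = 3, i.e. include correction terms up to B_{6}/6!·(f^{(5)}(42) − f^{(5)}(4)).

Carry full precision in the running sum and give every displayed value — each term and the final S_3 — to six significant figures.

S_3 ≈ 3.57440e+10

The integral term ∫_4^42 x^6 dx = 3.29342e+10.
Endpoint term: (f(4) + f(42))/2 = (4096.00 + 5.48903e+09)/2 = 2.74452e+09.
Running total after boundary: 3.56787e+10.
Order-1 term: 1/12 · (7.84147e+08 − 6144.00) = 6.53451e+07.
Running total after k=1: 3.57441e+10.
Order-2 term: −1/720 · (8.89056e+06 − 7680.00) = -12337.3.
Running total after k=2: 3.57440e+10.
Order-3 term: 1/30240 · (30240.0 − 2880.00) = 0.904762.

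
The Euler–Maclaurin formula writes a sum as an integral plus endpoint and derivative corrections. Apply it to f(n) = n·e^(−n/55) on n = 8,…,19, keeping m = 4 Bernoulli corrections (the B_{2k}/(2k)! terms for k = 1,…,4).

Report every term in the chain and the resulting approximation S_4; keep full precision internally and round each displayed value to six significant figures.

S_4 ≈ 124.954

Integral: ∫_8^19 x·e^(−x/55) dx = 114.793.
Boundary: ½(f(8) + f(19)) = ½(6.91703 + 13.4501) = 10.1836.
So far: 124.977.
Order-1 term: 1/12 · (0.463352 − 0.738865) = -0.0229594.
Partial sum through k=1: 124.954.
Order-2 term: −1/720 · (0.000621206 − 0.000815909) = 2.70420e-07.
Partial sum through k=2: 124.954.
Order-3 term: 1/30240 · (3.60079e-07 − 4.58699e-07) = -3.26125e-12.
Partial sum through k=3: 124.954.
Order-4 term: −1/1209600 · (1.70182e-10 − 2.14108e-10) = 3.63144e-17.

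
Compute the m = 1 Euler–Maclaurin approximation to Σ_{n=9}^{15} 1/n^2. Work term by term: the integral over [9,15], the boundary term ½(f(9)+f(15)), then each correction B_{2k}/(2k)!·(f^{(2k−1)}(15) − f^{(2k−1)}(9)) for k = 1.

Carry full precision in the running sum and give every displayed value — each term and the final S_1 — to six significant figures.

The integral term ∫_9^15 1/x^2 dx = 0.0444444.
½[f(9) + f(15)] = ½[0.0123457 + 0.00444444] = 0.00839506.
So far: 0.0528395.
k=1: B_{2}/(2)! × [f^{(1)}(15) − f^{(1)}(9)] = 1/12 × (-0.000592593 − (-0.00274348)) = 0.000179241.

S_1 ≈ 0.0530187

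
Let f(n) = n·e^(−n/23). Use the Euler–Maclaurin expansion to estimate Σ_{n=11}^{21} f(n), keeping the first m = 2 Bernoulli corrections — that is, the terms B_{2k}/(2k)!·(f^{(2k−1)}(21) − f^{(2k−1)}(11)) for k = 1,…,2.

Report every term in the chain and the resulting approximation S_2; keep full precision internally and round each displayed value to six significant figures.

The integral term ∫_11^21 x·e^(−x/23) dx = 78.6143.
½[f(11) + f(21)] = ½[6.81847 + 8.42732] = 7.62289.
So far: 86.2372.
k=1: B_{2}/(2)! × [f^{(1)}(21) − f^{(1)}(11)] = 1/12 × (0.0348957 − 0.323405) = -0.0240425.
Running total after k=1: 86.2131.
k=2: B_{4}/(4)! × [f^{(3)}(21) − f^{(3)}(11)] = −1/720 × (0.00158317 − 0.00295487) = 1.90514e-06.

S_2 ≈ 86.2131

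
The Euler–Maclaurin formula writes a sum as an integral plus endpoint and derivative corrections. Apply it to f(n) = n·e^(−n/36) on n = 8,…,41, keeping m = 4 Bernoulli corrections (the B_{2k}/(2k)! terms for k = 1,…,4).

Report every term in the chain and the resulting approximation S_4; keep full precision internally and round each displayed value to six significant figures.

The integral term ∫_8^41 x·e^(−x/36) dx = 380.844.
½[f(8) + f(41)] = ½[6.40590 + 13.1272] = 9.76653.
Integral + boundary = 390.611.
k=1: B_{2}/(2)! × [f^{(1)}(41) − f^{(1)}(8)] = 1/12 × (-0.0444687 − 0.622796) = -0.0556054.
After k=1: 390.555.
k=2: B_{4}/(4)! × [f^{(3)}(41) − f^{(3)}(8)] = −1/720 × (0.000459784 − 0.00171626) = 1.74510e-06.
After k=2: 390.555.
k=3: B_{6}/(6)! × [f^{(5)}(41) − f^{(5)}(8)] = 1/30240 × (7.36019e-07 − 2.27775e-06) = -5.09832e-11.
After k=3: 390.555.
k=4: B_{8}/(8)! × [f^{(7)}(41) − f^{(7)}(8)] = −1/1209600 × (8.62088e-10 − 2.49323e-09) = 1.34850e-15.

S_4 ≈ 390.555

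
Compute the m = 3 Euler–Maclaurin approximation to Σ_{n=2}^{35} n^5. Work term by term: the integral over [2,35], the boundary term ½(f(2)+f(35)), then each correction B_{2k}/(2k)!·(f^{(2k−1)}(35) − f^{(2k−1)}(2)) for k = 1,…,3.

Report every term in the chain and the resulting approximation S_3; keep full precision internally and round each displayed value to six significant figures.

∫_2^35 x^5 dx evaluates to 3.06378e+08.
½[f(2) + f(35)] = ½[32.0000 + 5.25219e+07] = 2.62610e+07.
Integral + boundary = 3.32639e+08.
k=1: B_{2}/(2)! × [f^{(1)}(35) − f^{(1)}(2)] = 1/12 × (7.50312e+06 − 80.0000) = 625254.
Partial sum through k=1: 3.33264e+08.
k=2: B_{4}/(4)! × [f^{(3)}(35) − f^{(3)}(2)] = −1/720 × (73500.0 − 240.000) = -101.750.
Partial sum through k=2: 3.33264e+08.
k=3: B_{6}/(6)! × [f^{(5)}(35) − f^{(5)}(2)] = 1/30240 × (120.000 − 120.000) = 0.00000.

S_3 ≈ 3.33264e+08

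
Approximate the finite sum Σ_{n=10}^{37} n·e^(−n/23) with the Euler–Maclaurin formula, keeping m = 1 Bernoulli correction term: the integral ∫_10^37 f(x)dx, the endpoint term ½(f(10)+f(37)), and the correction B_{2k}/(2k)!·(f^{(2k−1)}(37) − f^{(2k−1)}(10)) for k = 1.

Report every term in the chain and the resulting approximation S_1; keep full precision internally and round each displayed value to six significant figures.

The integral term ∫_10^37 x·e^(−x/23) dx = 215.176.
½[f(10) + f(37)] = ½[6.47405 + 7.40549] = 6.93977.
Running total after boundary: 222.116.
Correction k=1: B_{2}/2! · (f^{(1)}(37) − f^{(1)}(10)) = 1/12 · (-0.121830 − 0.365925) = -0.0406462.

S_1 ≈ 222.075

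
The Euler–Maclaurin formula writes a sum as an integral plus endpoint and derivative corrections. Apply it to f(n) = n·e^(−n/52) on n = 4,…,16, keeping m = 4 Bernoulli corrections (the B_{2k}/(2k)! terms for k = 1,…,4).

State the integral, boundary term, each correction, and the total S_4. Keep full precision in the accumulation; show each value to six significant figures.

S_4 ≈ 104.643

Integral: ∫_4^16 x·e^(−x/52) dx = 96.9384.
Endpoint term: (f(4) + f(16))/2 = (3.70384 + 11.7623)/2 = 7.73305.
So far: 104.671.
k=1: B_{2}/(2)! × [f^{(1)}(16) − f^{(1)}(4)] = 1/12 × (0.508944 − 0.854733) = -0.0288158.
Partial sum through k=1: 104.643.
k=2: B_{4}/(4)! × [f^{(3)}(16) − f^{(3)}(4)] = −1/720 × (0.000731963 − 0.00100098) = 3.73638e-07.
Partial sum through k=2: 104.643.
k=3: B_{6}/(6)! × [f^{(5)}(16) − f^{(5)}(4)] = 1/30240 × (4.71785e-07 − 6.23471e-07) = -5.01606e-12.
Partial sum through k=3: 104.643.
k=4: B_{8}/(8)! × [f^{(7)}(16) − f^{(7)}(4)] = −1/1209600 × (2.48844e-10 − 3.24244e-10) = 6.23348e-17.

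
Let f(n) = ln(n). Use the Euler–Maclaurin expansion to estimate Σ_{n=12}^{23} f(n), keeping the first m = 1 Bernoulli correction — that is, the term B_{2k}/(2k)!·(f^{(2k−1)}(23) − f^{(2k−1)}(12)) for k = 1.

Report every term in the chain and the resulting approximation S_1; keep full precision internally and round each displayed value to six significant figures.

S_1 ≈ 34.1044

∫_12^23 ln(x) dx evaluates to 31.2975.
Boundary: ½(f(12) + f(23)) = ½(2.48491 + 3.13549) = 2.81020.
Running total after boundary: 34.1077.
Order-1 term: 1/12 · (0.0434783 − 0.0833333) = -0.00332126.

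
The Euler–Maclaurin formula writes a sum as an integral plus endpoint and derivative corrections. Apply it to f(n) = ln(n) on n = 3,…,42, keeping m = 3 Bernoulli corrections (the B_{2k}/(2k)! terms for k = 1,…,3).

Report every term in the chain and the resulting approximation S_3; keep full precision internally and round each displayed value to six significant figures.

S_3 ≈ 117.079

Integral: ∫_3^42 ln(x) dx = 114.686.
Endpoint term: (f(3) + f(42))/2 = (1.09861 + 3.73767)/2 = 2.41814.
Running total after boundary: 117.104.
k=1: B_{2}/(2)! × [f^{(1)}(42) − f^{(1)}(3)] = 1/12 × (0.0238095 − 0.333333) = -0.0257937.
Running total after k=1: 117.079.
k=2: B_{4}/(4)! × [f^{(3)}(42) − f^{(3)}(3)] = −1/720 × (2.69949e-05 − 0.0740741) = 0.000102843.
Running total after k=2: 117.079.
k=3: B_{6}/(6)! × [f^{(5)}(42) − f^{(5)}(3)] = 1/30240 × (1.83639e-07 − 0.0987654) = -3.26605e-06.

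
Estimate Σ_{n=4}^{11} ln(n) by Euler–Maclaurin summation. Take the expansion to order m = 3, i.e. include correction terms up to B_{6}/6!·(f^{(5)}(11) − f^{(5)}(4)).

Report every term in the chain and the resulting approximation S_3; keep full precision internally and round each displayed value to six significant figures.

S_3 ≈ 15.7105

The integral term ∫_4^11 ln(x) dx = 13.8317.
Endpoint term: (f(4) + f(11))/2 = (1.38629 + 2.39790)/2 = 1.89209.
So far: 15.7238.
Order-1 term: 1/12 · (0.0909091 − 0.250000) = -0.0132576.
Partial sum through k=1: 15.7105.
Order-2 term: −1/720 · (0.00150263 − 0.0312500) = 4.13158e-05.
Partial sum through k=2: 15.7105.
Order-3 term: 1/30240 · (0.000149021 − 0.0234375) = -7.70122e-07.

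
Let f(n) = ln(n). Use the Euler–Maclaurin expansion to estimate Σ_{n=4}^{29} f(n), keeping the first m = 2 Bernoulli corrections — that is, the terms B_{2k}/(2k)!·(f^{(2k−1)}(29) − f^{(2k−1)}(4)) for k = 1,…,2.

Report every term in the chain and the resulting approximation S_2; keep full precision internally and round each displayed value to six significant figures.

S_2 ≈ 69.4653

∫_4^29 ln(x) dx evaluates to 67.1064.
Endpoint term: (f(4) + f(29))/2 = (1.38629 + 3.36730)/2 = 2.37680.
Running total after boundary: 69.4832.
Order-1 term: 1/12 · (0.0344828 − 0.250000) = -0.0179598.
Partial sum through k=1: 69.4652.
Order-2 term: −1/720 · (8.20042e-05 − 0.0312500) = 4.32889e-05.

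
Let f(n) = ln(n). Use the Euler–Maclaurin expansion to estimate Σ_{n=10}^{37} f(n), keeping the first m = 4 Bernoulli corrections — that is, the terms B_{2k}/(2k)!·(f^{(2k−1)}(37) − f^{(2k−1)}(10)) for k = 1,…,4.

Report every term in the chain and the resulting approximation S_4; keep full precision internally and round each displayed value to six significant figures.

S_4 ≈ 86.5288

The integral term ∫_10^37 ln(x) dx = 83.5781.
Boundary: ½(f(10) + f(37)) = ½(2.30259 + 3.61092) = 2.95675.
Running total after boundary: 86.5349.
Order-1 term: 1/12 · (0.0270270 − 0.100000) = -0.00608108.
After k=1: 86.5288.
Order-2 term: −1/720 · (3.94843e-05 − 0.00200000) = 2.72294e-06.
After k=2: 86.5288.
Order-3 term: 1/30240 · (3.46101e-07 − 0.000240000) = -7.92506e-09.
After k=3: 86.5288.
Order-4 term: −1/1209600 · (7.58439e-09 − 7.20000e-05) = 5.95175e-11.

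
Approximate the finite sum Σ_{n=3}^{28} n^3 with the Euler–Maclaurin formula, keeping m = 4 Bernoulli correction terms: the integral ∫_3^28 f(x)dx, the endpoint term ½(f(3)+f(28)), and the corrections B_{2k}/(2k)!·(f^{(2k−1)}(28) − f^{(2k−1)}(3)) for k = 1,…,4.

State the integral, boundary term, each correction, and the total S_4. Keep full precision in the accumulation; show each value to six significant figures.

S_4 ≈ 164827

Integral: ∫_3^28 x^3 dx = 153644.
Endpoint term: (f(3) + f(28))/2 = (27.0000 + 21952.0)/2 = 10989.5.
Running total after boundary: 164633.
Order-1 term: 1/12 · (2352.00 − 27.0000) = 193.750.
Running total after k=1: 164827.
Order-2 term: −1/720 · (6.00000 − 6.00000) = 0.00000.
Running total after k=2: 164827.
Order-3 term: 1/30240 · (0.00000 − 0.00000) = 0.00000.
Running total after k=3: 164827.
Order-4 term: −1/1209600 · (0.00000 − 0.00000) = 0.00000.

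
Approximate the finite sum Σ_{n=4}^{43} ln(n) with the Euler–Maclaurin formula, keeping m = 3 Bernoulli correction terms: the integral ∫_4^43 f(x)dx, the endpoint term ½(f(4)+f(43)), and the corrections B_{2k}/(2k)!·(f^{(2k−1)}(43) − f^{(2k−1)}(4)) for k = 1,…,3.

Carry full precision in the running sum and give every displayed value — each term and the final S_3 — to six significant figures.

Integral: ∫_4^43 ln(x) dx = 117.186.
Endpoint term: (f(4) + f(43))/2 = (1.38629 + 3.76120)/2 = 2.57375.
Integral + boundary = 119.760.
Correction k=1: B_{2}/2! · (f^{(1)}(43) − f^{(1)}(4)) = 1/12 · (0.0232558 − 0.250000) = -0.0188953.
Running total after k=1: 119.741.
Correction k=2: B_{4}/4! · (f^{(3)}(43) − f^{(3)}(4)) = −1/720 · (2.51550e-05 − 0.0312500) = 4.33678e-05.
Running total after k=2: 119.741.
Correction k=3: B_{6}/6! · (f^{(5)}(43) − f^{(5)}(4)) = 1/30240 · (1.63256e-07 − 0.0234375) = -7.75044e-07.

S_3 ≈ 119.741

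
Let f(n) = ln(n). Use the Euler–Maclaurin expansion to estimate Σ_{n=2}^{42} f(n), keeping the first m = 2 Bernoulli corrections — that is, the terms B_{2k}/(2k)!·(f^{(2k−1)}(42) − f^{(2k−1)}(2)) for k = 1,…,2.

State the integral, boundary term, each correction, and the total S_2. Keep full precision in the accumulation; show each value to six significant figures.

Integral: ∫_2^42 ln(x) dx = 115.596.
Endpoint term: (f(2) + f(42))/2 = (0.693147 + 3.73767)/2 = 2.21541.
Running total after boundary: 117.811.
k=1: B_{2}/(2)! × [f^{(1)}(42) − f^{(1)}(2)] = 1/12 × (0.0238095 − 0.500000) = -0.0396825.
Partial sum through k=1: 117.772.
k=2: B_{4}/(4)! × [f^{(3)}(42) − f^{(3)}(2)] = −1/720 × (2.69949e-05 − 0.250000) = 0.000347185.

S_2 ≈ 117.772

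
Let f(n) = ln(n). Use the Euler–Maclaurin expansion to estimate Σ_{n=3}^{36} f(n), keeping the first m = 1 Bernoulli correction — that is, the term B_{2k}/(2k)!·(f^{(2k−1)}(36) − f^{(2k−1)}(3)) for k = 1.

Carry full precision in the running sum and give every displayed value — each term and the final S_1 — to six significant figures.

S_1 ≈ 95.0264

∫_3^36 ln(x) dx evaluates to 92.7108.
½[f(3) + f(36)] = ½[1.09861 + 3.58352] = 2.34107.
So far: 95.0519.
Order-1 term: 1/12 · (0.0277778 − 0.333333) = -0.0254630.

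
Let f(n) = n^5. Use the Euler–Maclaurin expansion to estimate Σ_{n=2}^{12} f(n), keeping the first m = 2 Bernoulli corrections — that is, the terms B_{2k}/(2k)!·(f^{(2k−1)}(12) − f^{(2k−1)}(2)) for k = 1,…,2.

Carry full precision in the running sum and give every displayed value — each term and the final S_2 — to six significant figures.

Integral: ∫_2^12 x^5 dx = 497653.
Endpoint term: (f(2) + f(12))/2 = (32.0000 + 248832)/2 = 124432.
Running total after boundary: 622085.
Correction k=1: B_{2}/2! · (f^{(1)}(12) − f^{(1)}(2)) = 1/12 · (103680 − 80.0000) = 8633.33.
After k=1: 630719.
Correction k=2: B_{4}/4! · (f^{(3)}(12) − f^{(3)}(2)) = −1/720 · (8640.00 − 240.000) = -11.6667.

S_2 ≈ 630707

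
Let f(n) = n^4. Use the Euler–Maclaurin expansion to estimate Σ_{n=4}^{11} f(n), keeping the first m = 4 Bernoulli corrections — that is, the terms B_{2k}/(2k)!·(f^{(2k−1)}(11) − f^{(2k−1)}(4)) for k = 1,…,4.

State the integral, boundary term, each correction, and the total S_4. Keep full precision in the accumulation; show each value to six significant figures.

Integral: ∫_4^11 x^4 dx = 32005.4.
Endpoint term: (f(4) + f(11))/2 = (256.000 + 14641.0)/2 = 7448.50.
So far: 39453.9.
k=1: B_{2}/(2)! × [f^{(1)}(11) − f^{(1)}(4)] = 1/12 × (5324.00 − 256.000) = 422.333.
Partial sum through k=1: 39876.2.
k=2: B_{4}/(4)! × [f^{(3)}(11) − f^{(3)}(4)] = −1/720 × (264.000 − 96.0000) = -0.233333.
Partial sum through k=2: 39876.0.
k=3: B_{6}/(6)! × [f^{(5)}(11) − f^{(5)}(4)] = 1/30240 × (0.00000 − 0.00000) = 0.00000.
Partial sum through k=3: 39876.0.
k=4: B_{8}/(8)! × [f^{(7)}(11) − f^{(7)}(4)] = −1/1209600 × (0.00000 − 0.00000) = 0.00000.

S_4 ≈ 39876.0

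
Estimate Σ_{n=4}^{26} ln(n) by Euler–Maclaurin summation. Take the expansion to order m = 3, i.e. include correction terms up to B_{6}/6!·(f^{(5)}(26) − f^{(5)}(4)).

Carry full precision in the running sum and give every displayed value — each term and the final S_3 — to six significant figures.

S_3 ≈ 59.4699

Integral: ∫_4^26 ln(x) dx = 57.1653.
½[f(4) + f(26)] = ½[1.38629 + 3.25810] = 2.32220.
Running total after boundary: 59.4875.
Order-1 term: 1/12 · (0.0384615 − 0.250000) = -0.0176282.
Partial sum through k=1: 59.4699.
Order-2 term: −1/720 · (0.000113792 − 0.0312500) = 4.32447e-05.
Partial sum through k=2: 59.4699.
Order-3 term: 1/30240 · (2.01997e-06 − 0.0234375) = -7.74983e-07.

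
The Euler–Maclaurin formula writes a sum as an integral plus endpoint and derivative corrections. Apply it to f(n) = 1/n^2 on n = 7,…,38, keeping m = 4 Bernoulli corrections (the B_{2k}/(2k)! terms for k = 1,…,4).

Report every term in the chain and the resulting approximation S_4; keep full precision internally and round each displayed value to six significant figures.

S_4 ≈ 0.127573

Integral: ∫_7^38 1/x^2 dx = 0.116541.
Endpoint term: (f(7) + f(38))/2 = (0.0204082 + 0.000692521)/2 = 0.0105503.
Running total after boundary: 0.127092.
k=1: B_{2}/(2)! × [f^{(1)}(38) − f^{(1)}(7)] = 1/12 × (-3.64485e-05 − (-0.00583090)) = 0.000482871.
Running total after k=1: 0.127575.
k=2: B_{4}/(4)! × [f^{(3)}(38) − f^{(3)}(7)] = −1/720 × (-3.02896e-07 − (-0.00142798)) = -1.98288e-06.
Running total after k=2: 0.127573.
k=3: B_{6}/(6)! × [f^{(5)}(38) − f^{(5)}(7)] = 1/30240 × (-6.29285e-09 − (-0.000874271)) = 2.89109e-08.
Running total after k=3: 0.127573.
k=4: B_{8}/(8)! × [f^{(7)}(38) − f^{(7)}(7)] = −1/1209600 × (-2.44044e-10 − (-0.000999167)) = -8.26031e-10.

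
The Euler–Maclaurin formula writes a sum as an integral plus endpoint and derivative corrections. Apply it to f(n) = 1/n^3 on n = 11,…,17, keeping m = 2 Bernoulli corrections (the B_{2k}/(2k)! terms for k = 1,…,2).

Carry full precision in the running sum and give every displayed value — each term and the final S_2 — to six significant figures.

S_2 ≈ 0.00289359

∫_11^17 1/x^3 dx evaluates to 0.00240213.
Endpoint term: (f(11) + f(17))/2 = (0.000751315 + 0.000203542)/2 = 0.000477428.
Running total after boundary: 0.00287956.
k=1: B_{2}/(2)! × [f^{(1)}(17) − f^{(1)}(11)] = 1/12 × (-3.59191e-05 − (-0.000204904)) = 1.40821e-05.
Running total after k=1: 0.00289364.
k=2: B_{4}/(4)! × [f^{(3)}(17) − f^{(3)}(11)] = −1/720 × (-2.48575e-06 − (-3.38684e-05)) = -4.35871e-08.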